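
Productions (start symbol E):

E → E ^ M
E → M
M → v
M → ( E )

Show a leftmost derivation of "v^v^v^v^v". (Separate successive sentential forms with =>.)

E=>E^M=>E^M^M=>E^M^M^M=>E^M^M^M^M=>M^M^M^M^M=>v^M^M^M^M=>v^v^M^M^M=>v^v^v^M^M=>v^v^v^v^M=>v^v^v^v^v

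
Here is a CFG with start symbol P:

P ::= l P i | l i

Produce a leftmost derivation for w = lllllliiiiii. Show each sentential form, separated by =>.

P=>lPi=>llPii=>lllPiii=>llllPiiii=>lllllPiiiii=>lllllliiiiii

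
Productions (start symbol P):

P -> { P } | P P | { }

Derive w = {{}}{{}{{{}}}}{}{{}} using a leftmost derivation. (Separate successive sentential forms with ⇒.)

P ⇒ PP   [P -> P P]
PP ⇒ PPP   [P -> P P]
PPP ⇒ PPPP   [P -> P P]
PPPP ⇒ {P}PPP   [P -> { P }]
{P}PPP ⇒ {{}}PPP   [P -> { }]
{{}}PPP ⇒ {{}}{P}PP   [P -> { P }]
{{}}{P}PP ⇒ {{}}{PP}PP   [P -> P P]
{{}}{PP}PP ⇒ {{}}{{}P}PP   [P -> { }]
{{}}{{}P}PP ⇒ {{}}{{}{P}}PP   [P -> { P }]
{{}}{{}{P}}PP ⇒ {{}}{{}{{P}}}PP   [P -> { P }]
{{}}{{}{{P}}}PP ⇒ {{}}{{}{{{}}}}PP   [P -> { }]
{{}}{{}{{{}}}}PP ⇒ {{}}{{}{{{}}}}{}P   [P -> { }]
{{}}{{}{{{}}}}{}P ⇒ {{}}{{}{{{}}}}{}{P}   [P -> { P }]
{{}}{{}{{{}}}}{}{P} ⇒ {{}}{{}{{{}}}}{}{{}}   [P -> { }]

P⇒PP⇒PPP⇒PPPP⇒{P}PPP⇒{{}}PPP⇒{{}}{P}PP⇒{{}}{PP}PP⇒{{}}{{}P}PP⇒{{}}{{}{P}}PP⇒{{}}{{}{{P}}}PP⇒{{}}{{}{{{}}}}PP⇒{{}}{{}{{{}}}}{}P⇒{{}}{{}{{{}}}}{}{P}⇒{{}}{{}{{{}}}}{}{{}}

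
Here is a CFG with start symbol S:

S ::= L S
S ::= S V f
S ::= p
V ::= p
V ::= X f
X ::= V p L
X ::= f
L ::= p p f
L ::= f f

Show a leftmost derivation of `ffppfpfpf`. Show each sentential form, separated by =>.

S => LS   [S ::= L S]
LS => ffS   [L ::= f f]
ffS => ffSVf   [S ::= S V f]
ffSVf => ffSVfVf   [S ::= S V f]
ffSVfVf => ffSVfVfVf   [S ::= S V f]
ffSVfVfVf => ffpVfVfVf   [S ::= p]
ffpVfVfVf => ffppfVfVf   [V ::= p]
ffppfVfVf => ffppfpfVf   [V ::= p]
ffppfpfVf => ffppfpfpf   [V ::= p]

S => LS => ffS => ffSVf => ffSVfVf => ffSVfVfVf => ffpVfVfVf => ffppfVfVf => ffppfpfVf => ffppfpfpf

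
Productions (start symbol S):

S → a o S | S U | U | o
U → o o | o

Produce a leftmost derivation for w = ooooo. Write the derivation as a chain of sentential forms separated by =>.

S=>SU=>SUU=>UUU=>ooUU=>oooU=>ooooo

S => SU   [S → S U]
SU => SUU   [S → S U]
SUU => UUU   [S → U]
UUU => ooUU   [U → o o]
ooUU => oooU   [U → o]
oooU => ooooo   [U → o o]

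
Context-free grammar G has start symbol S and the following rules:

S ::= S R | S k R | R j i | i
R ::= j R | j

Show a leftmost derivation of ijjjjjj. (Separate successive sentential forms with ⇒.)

S ⇒ SR ⇒ SRR ⇒ iRR ⇒ ijRR ⇒ ijjRR ⇒ ijjjRR ⇒ ijjjjR ⇒ ijjjjjR ⇒ ijjjjjj

S ⇒ SR   [S ::= S R]
SR ⇒ SRR   [S ::= S R]
SRR ⇒ iRR   [S ::= i]
iRR ⇒ ijRR   [R ::= j R]
ijRR ⇒ ijjRR   [R ::= j R]
ijjRR ⇒ ijjjRR   [R ::= j R]
ijjjRR ⇒ ijjjjR   [R ::= j]
ijjjjR ⇒ ijjjjjR   [R ::= j R]
ijjjjjR ⇒ ijjjjjj   [R ::= j]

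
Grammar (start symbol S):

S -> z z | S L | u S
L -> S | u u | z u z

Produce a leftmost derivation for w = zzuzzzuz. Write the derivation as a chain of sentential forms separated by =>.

S => SL => SLL => zzLL => zzSL => zzuSL => zzuzzL => zzuzzzuz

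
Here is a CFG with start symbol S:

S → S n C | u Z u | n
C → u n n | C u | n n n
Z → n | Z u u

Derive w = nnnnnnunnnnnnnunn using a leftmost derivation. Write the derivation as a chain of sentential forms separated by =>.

S=>SnC=>SnCnC=>SnCnCnC=>SnCnCnCnC=>nnCnCnCnC=>nnnnnnCnCnC=>nnnnnnunnnCnC=>nnnnnnunnnnnnnC=>nnnnnnunnnnnnnunn

S => SnC   [S → S n C]
SnC => SnCnC   [S → S n C]
SnCnC => SnCnCnC   [S → S n C]
SnCnCnC => SnCnCnCnC   [S → S n C]
SnCnCnCnC => nnCnCnCnC   [S → n]
nnCnCnCnC => nnnnnnCnCnC   [C → n n n]
nnnnnnCnCnC => nnnnnnunnnCnC   [C → u n n]
nnnnnnunnnCnC => nnnnnnunnnnnnnC   [C → n n n]
nnnnnnunnnnnnnC => nnnnnnunnnnnnnunn   [C → u n n]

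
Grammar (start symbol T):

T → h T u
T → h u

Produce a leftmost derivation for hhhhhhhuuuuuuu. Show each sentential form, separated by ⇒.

T ⇒ hTu ⇒ hhTuu ⇒ hhhTuuu ⇒ hhhhTuuuu ⇒ hhhhhTuuuuu ⇒ hhhhhhTuuuuuu ⇒ hhhhhhhuuuuuuu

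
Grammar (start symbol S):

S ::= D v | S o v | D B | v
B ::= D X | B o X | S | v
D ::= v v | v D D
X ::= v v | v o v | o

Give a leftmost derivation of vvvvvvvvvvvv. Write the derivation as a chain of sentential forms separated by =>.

S => DB => vDDB => vvDDDB => vvvvDDB => vvvvvDDDB => vvvvvvvDDB => vvvvvvvvvDB => vvvvvvvvvvvB => vvvvvvvvvvvv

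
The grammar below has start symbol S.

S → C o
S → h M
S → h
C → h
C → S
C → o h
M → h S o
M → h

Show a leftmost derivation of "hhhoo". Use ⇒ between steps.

S ⇒ hM   [S → h M]
hM ⇒ hhSo   [M → h S o]
hhSo ⇒ hhCoo   [S → C o]
hhCoo ⇒ hhSoo   [C → S]
hhSoo ⇒ hhhoo   [S → h]

S ⇒ hM ⇒ hhSo ⇒ hhCoo ⇒ hhSoo ⇒ hhhoo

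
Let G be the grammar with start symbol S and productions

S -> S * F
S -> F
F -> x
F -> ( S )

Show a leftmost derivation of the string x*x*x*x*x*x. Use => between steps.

S => S*F   [S -> S * F]
S*F => S*F*F   [S -> S * F]
S*F*F => S*F*F*F   [S -> S * F]
S*F*F*F => S*F*F*F*F   [S -> S * F]
S*F*F*F*F => S*F*F*F*F*F   [S -> S * F]
S*F*F*F*F*F => F*F*F*F*F*F   [S -> F]
F*F*F*F*F*F => x*F*F*F*F*F   [F -> x]
x*F*F*F*F*F => x*x*F*F*F*F   [F -> x]
x*x*F*F*F*F => x*x*x*F*F*F   [F -> x]
x*x*x*F*F*F => x*x*x*x*F*F   [F -> x]
x*x*x*x*F*F => x*x*x*x*x*F   [F -> x]
x*x*x*x*x*F => x*x*x*x*x*x   [F -> x]

S => S*F => S*F*F => S*F*F*F => S*F*F*F*F => S*F*F*F*F*F => F*F*F*F*F*F => x*F*F*F*F*F => x*x*F*F*F*F => x*x*x*F*F*F => x*x*x*x*F*F => x*x*x*x*x*F => x*x*x*x*x*x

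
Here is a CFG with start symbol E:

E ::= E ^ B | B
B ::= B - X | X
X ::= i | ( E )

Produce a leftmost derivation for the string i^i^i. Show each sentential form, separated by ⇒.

E ⇒ E^B   [E ::= E ^ B]
E^B ⇒ E^B^B   [E ::= E ^ B]
E^B^B ⇒ B^B^B   [E ::= B]
B^B^B ⇒ X^B^B   [B ::= X]
X^B^B ⇒ i^B^B   [X ::= i]
i^B^B ⇒ i^X^B   [B ::= X]
i^X^B ⇒ i^i^B   [X ::= i]
i^i^B ⇒ i^i^X   [B ::= X]
i^i^X ⇒ i^i^i   [X ::= i]

E ⇒ E^B ⇒ E^B^B ⇒ B^B^B ⇒ X^B^B ⇒ i^B^B ⇒ i^X^B ⇒ i^i^B ⇒ i^i^X ⇒ i^i^i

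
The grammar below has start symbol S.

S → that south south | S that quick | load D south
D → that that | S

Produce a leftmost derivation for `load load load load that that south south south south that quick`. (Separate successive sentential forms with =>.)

S => S that quick   [S → S that quick]
S that quick => load D south that quick   [S → load D south]
load D south that quick => load S south that quick   [D → S]
load S south that quick => load load D south south that quick   [S → load D south]
load load D south south that quick => load load S south south that quick   [D → S]
load load S south south that quick => load load load D south south south that quick   [S → load D south]
load load load D south south south that quick => load load load S south south south that quick   [D → S]
load load load S south south south that quick => load load load load D south south south south that quick   [S → load D south]
load load load load D south south south south that quick => load load load load that that south south south south that quick   [D → that that]

S => S that quick => load D south that quick => load S south that quick => load load D south south that quick => load load S south south that quick => load load load D south south south that quick => load load load S south south south that quick => load load load load D south south south south that quick => load load load load that that south south south south that quick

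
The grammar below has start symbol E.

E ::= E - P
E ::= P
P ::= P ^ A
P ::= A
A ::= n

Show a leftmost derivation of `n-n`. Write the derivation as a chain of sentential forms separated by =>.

E => E-P   [E ::= E - P]
E-P => P-P   [E ::= P]
P-P => A-P   [P ::= A]
A-P => n-P   [A ::= n]
n-P => n-A   [P ::= A]
n-A => n-n   [A ::= n]

E=>E-P=>P-P=>A-P=>n-P=>n-A=>n-n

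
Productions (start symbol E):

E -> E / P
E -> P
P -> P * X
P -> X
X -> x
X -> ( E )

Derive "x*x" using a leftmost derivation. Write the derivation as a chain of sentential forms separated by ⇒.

E ⇒ P ⇒ P*X ⇒ X*X ⇒ x*X ⇒ x*x

E ⇒ P   [E -> P]
P ⇒ P*X   [P -> P * X]
P*X ⇒ X*X   [P -> X]
X*X ⇒ x*X   [X -> x]
x*X ⇒ x*x   [X -> x]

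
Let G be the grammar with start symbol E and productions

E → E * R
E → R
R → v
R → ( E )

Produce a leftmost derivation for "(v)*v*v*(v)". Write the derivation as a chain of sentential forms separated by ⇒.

E ⇒ E*R ⇒ E*R*R ⇒ E*R*R*R ⇒ R*R*R*R ⇒ (E)*R*R*R ⇒ (R)*R*R*R ⇒ (v)*R*R*R ⇒ (v)*v*R*R ⇒ (v)*v*v*R ⇒ (v)*v*v*(E) ⇒ (v)*v*v*(R) ⇒ (v)*v*v*(v)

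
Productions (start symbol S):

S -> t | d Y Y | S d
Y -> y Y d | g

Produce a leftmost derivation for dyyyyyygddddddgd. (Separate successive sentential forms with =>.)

S => Sd   [S -> S d]
Sd => dYYd   [S -> d Y Y]
dYYd => dyYdYd   [Y -> y Y d]
dyYdYd => dyyYddYd   [Y -> y Y d]
dyyYddYd => dyyyYdddYd   [Y -> y Y d]
dyyyYdddYd => dyyyyYddddYd   [Y -> y Y d]
dyyyyYddddYd => dyyyyyYdddddYd   [Y -> y Y d]
dyyyyyYdddddYd => dyyyyyyYddddddYd   [Y -> y Y d]
dyyyyyyYddddddYd => dyyyyyygddddddYd   [Y -> g]
dyyyyyygddddddYd => dyyyyyygddddddgd   [Y -> g]

S => Sd => dYYd => dyYdYd => dyyYddYd => dyyyYdddYd => dyyyyYddddYd => dyyyyyYdddddYd => dyyyyyyYddddddYd => dyyyyyygddddddYd => dyyyyyygddddddgd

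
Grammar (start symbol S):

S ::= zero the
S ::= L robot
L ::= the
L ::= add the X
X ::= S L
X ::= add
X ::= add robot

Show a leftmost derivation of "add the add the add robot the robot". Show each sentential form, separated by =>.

S => L robot   [S ::= L robot]
L robot => add the X robot   [L ::= add the X]
add the X robot => add the S L robot   [X ::= S L]
add the S L robot => add the L robot L robot   [S ::= L robot]
add the L robot L robot => add the add the X robot L robot   [L ::= add the X]
add the add the X robot L robot => add the add the add robot L robot   [X ::= add]
add the add the add robot L robot => add the add the add robot the robot   [L ::= the]

S => L robot => add the X robot => add the S L robot => add the L robot L robot => add the add the X robot L robot => add the add the add robot L robot => add the add the add robot the robot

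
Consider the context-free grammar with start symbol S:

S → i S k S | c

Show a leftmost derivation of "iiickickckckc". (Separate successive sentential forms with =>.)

S => iSkS   [S → i S k S]
iSkS => iiSkSkS   [S → i S k S]
iiSkSkS => iiiSkSkSkS   [S → i S k S]
iiiSkSkSkS => iiickSkSkS   [S → c]
iiickSkSkS => iiickiSkSkSkS   [S → i S k S]
iiickiSkSkSkS => iiickickSkSkS   [S → c]
iiickickSkSkS => iiickickckSkS   [S → c]
iiickickckSkS => iiickickckckS   [S → c]
iiickickckckS => iiickickckckc   [S → c]

S => iSkS => iiSkSkS => iiiSkSkSkS => iiickSkSkS => iiickiSkSkSkS => iiickickSkSkS => iiickickckSkS => iiickickckckS => iiickickckckc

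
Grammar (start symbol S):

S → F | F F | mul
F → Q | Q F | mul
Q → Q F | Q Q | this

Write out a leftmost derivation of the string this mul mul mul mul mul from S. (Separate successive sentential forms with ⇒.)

S ⇒ F F ⇒ Q F ⇒ Q F F ⇒ Q F F F ⇒ Q F F F F ⇒ Q F F F F F ⇒ this F F F F F ⇒ this mul F F F F ⇒ this mul mul F F F ⇒ this mul mul mul F F ⇒ this mul mul mul mul F ⇒ this mul mul mul mul mul

S ⇒ F F   [S → F F]
F F ⇒ Q F   [F → Q]
Q F ⇒ Q F F   [Q → Q F]
Q F F ⇒ Q F F F   [Q → Q F]
Q F F F ⇒ Q F F F F   [Q → Q F]
Q F F F F ⇒ Q F F F F F   [Q → Q F]
Q F F F F F ⇒ this F F F F F   [Q → this]
this F F F F F ⇒ this mul F F F F   [F → mul]
this mul F F F F ⇒ this mul mul F F F   [F → mul]
this mul mul F F F ⇒ this mul mul mul F F   [F → mul]
this mul mul mul F F ⇒ this mul mul mul mul F   [F → mul]
this mul mul mul mul F ⇒ this mul mul mul mul mul   [F → mul]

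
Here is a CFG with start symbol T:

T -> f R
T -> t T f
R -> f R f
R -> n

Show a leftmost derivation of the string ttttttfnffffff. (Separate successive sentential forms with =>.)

T => tTf   [T -> t T f]
tTf => ttTff   [T -> t T f]
ttTff => tttTfff   [T -> t T f]
tttTfff => ttttTffff   [T -> t T f]
ttttTffff => tttttTfffff   [T -> t T f]
tttttTfffff => ttttttTffffff   [T -> t T f]
ttttttTffffff => ttttttfRffffff   [T -> f R]
ttttttfRffffff => ttttttfnffffff   [R -> n]

T=>tTf=>ttTff=>tttTfff=>ttttTffff=>tttttTfffff=>ttttttTffffff=>ttttttfRffffff=>ttttttfnffffff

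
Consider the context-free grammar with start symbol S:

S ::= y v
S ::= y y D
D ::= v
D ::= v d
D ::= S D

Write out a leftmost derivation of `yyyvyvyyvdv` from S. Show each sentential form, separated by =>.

S => yyD => yySD => yyyvD => yyyvSD => yyyvyvD => yyyvyvSD => yyyvyvyyDD => yyyvyvyyvdD => yyyvyvyyvdv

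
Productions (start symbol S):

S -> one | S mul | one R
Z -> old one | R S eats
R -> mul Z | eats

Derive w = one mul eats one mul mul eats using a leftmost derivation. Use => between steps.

S => one R => one mul Z => one mul R S eats => one mul eats S eats => one mul eats S mul eats => one mul eats S mul mul eats => one mul eats one mul mul eats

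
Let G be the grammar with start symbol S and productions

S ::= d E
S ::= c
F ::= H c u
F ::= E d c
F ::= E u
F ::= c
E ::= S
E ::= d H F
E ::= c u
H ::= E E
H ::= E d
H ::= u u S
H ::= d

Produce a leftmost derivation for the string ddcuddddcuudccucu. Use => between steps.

S => dE   [S ::= d E]
dE => ddHF   [E ::= d H F]
ddHF => ddEdF   [H ::= E d]
ddEdF => ddcudF   [E ::= c u]
ddcudF => ddcudHcu   [F ::= H c u]
ddcudHcu => ddcudEEcu   [H ::= E E]
ddcudEEcu => ddcuddHFEcu   [E ::= d H F]
ddcuddHFEcu => ddcuddEdFEcu   [H ::= E d]
ddcuddEdFEcu => ddcudddHFdFEcu   [E ::= d H F]
ddcudddHFdFEcu => ddcuddddFdFEcu   [H ::= d]
ddcuddddFdFEcu => ddcuddddEudFEcu   [F ::= E u]
ddcuddddEudFEcu => ddcuddddcuudFEcu   [E ::= c u]
ddcuddddcuudFEcu => ddcuddddcuudcEcu   [F ::= c]
ddcuddddcuudcEcu => ddcuddddcuudccucu   [E ::= c u]

S => dE => ddHF => ddEdF => ddcudF => ddcudHcu => ddcudEEcu => ddcuddHFEcu => ddcuddEdFEcu => ddcudddHFdFEcu => ddcuddddFdFEcu => ddcuddddEudFEcu => ddcuddddcuudFEcu => ddcuddddcuudcEcu => ddcuddddcuudccucu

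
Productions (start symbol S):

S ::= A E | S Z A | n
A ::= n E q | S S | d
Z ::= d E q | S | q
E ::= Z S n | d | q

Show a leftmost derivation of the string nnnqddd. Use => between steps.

S => AE   [S ::= A E]
AE => SSE   [A ::= S S]
SSE => nSE   [S ::= n]
nSE => nSZAE   [S ::= S Z A]
nSZAE => nnZAE   [S ::= n]
nnZAE => nnSAE   [Z ::= S]
nnSAE => nnSZAAE   [S ::= S Z A]
nnSZAAE => nnnZAAE   [S ::= n]
nnnZAAE => nnnqAAE   [Z ::= q]
nnnqAAE => nnnqdAE   [A ::= d]
nnnqdAE => nnnqddE   [A ::= d]
nnnqddE => nnnqddd   [E ::= d]

S => AE => SSE => nSE => nSZAE => nnZAE => nnSAE => nnSZAAE => nnnZAAE => nnnqAAE => nnnqdAE => nnnqddE => nnnqddd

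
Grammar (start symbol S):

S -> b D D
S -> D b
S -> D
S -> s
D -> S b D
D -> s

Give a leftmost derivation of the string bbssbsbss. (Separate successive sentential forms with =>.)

S => bDD => bSbDD => bbDDbDD => bbsDbDD => bbssbDD => bbssbSbDD => bbssbDbDD => bbssbsbDD => bbssbsbsD => bbssbsbss

S => bDD   [S -> b D D]
bDD => bSbDD   [D -> S b D]
bSbDD => bbDDbDD   [S -> b D D]
bbDDbDD => bbsDbDD   [D -> s]
bbsDbDD => bbssbDD   [D -> s]
bbssbDD => bbssbSbDD   [D -> S b D]
bbssbSbDD => bbssbDbDD   [S -> D]
bbssbDbDD => bbssbsbDD   [D -> s]
bbssbsbDD => bbssbsbsD   [D -> s]
bbssbsbsD => bbssbsbss   [D -> s]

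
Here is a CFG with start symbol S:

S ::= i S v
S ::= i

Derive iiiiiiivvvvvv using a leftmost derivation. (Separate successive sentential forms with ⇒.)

S ⇒ iSv   [S ::= i S v]
iSv ⇒ iiSvv   [S ::= i S v]
iiSvv ⇒ iiiSvvv   [S ::= i S v]
iiiSvvv ⇒ iiiiSvvvv   [S ::= i S v]
iiiiSvvvv ⇒ iiiiiSvvvvv   [S ::= i S v]
iiiiiSvvvvv ⇒ iiiiiiSvvvvvv   [S ::= i S v]
iiiiiiSvvvvvv ⇒ iiiiiiivvvvvv   [S ::= i]

S ⇒ iSv ⇒ iiSvv ⇒ iiiSvvv ⇒ iiiiSvvvv ⇒ iiiiiSvvvvv ⇒ iiiiiiSvvvvvv ⇒ iiiiiiivvvvvv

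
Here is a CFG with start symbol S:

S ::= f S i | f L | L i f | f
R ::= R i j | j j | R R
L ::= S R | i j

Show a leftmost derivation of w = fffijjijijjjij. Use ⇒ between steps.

S ⇒ fL ⇒ fSR ⇒ ffSiR ⇒ fffiR ⇒ fffiRij ⇒ fffiRRij ⇒ fffiRijRij ⇒ fffiRijijRij ⇒ fffijjijijRij ⇒ fffijjijijjjij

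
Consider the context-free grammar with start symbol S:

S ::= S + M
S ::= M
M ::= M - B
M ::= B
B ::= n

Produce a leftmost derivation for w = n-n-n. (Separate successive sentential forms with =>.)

S => M => M-B => M-B-B => B-B-B => n-B-B => n-n-B => n-n-n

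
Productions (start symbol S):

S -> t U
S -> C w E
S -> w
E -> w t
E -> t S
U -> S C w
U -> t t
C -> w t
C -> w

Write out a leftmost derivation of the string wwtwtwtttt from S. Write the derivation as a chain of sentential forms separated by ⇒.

S ⇒ CwE ⇒ wwE ⇒ wwtS ⇒ wwtCwE ⇒ wwtwtwE ⇒ wwtwtwtS ⇒ wwtwtwttU ⇒ wwtwtwtttt

S ⇒ CwE   [S -> C w E]
CwE ⇒ wwE   [C -> w]
wwE ⇒ wwtS   [E -> t S]
wwtS ⇒ wwtCwE   [S -> C w E]
wwtCwE ⇒ wwtwtwE   [C -> w t]
wwtwtwE ⇒ wwtwtwtS   [E -> t S]
wwtwtwtS ⇒ wwtwtwttU   [S -> t U]
wwtwtwttU ⇒ wwtwtwtttt   [U -> t t]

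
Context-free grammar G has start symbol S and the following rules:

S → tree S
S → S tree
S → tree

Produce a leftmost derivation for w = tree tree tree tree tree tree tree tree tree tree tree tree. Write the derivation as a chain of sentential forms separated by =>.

S => S tree   [S → S tree]
S tree => S tree tree   [S → S tree]
S tree tree => tree S tree tree   [S → tree S]
tree S tree tree => tree S tree tree tree   [S → S tree]
tree S tree tree tree => tree tree S tree tree tree   [S → tree S]
tree tree S tree tree tree => tree tree S tree tree tree tree   [S → S tree]
tree tree S tree tree tree tree => tree tree tree S tree tree tree tree   [S → tree S]
tree tree tree S tree tree tree tree => tree tree tree tree S tree tree tree tree   [S → tree S]
tree tree tree tree S tree tree tree tree => tree tree tree tree S tree tree tree tree tree   [S → S tree]
tree tree tree tree S tree tree tree tree tree => tree tree tree tree S tree tree tree tree tree tree   [S → S tree]
tree tree tree tree S tree tree tree tree tree tree => tree tree tree tree S tree tree tree tree tree tree tree   [S → S tree]
tree tree tree tree S tree tree tree tree tree tree tree => tree tree tree tree tree tree tree tree tree tree tree tree   [S → tree]

S => S tree => S tree tree => tree S tree tree => tree S tree tree tree => tree tree S tree tree tree => tree tree S tree tree tree tree => tree tree tree S tree tree tree tree => tree tree tree tree S tree tree tree tree => tree tree tree tree S tree tree tree tree tree => tree tree tree tree S tree tree tree tree tree tree => tree tree tree tree S tree tree tree tree tree tree tree => tree tree tree tree tree tree tree tree tree tree tree tree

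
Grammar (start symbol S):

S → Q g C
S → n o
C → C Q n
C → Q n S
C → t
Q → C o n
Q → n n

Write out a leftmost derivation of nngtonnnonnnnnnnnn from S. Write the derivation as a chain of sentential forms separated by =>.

S=>QgC=>nngC=>nngCQn=>nngCQnQn=>nngCQnQnQn=>nngQnSQnQnQn=>nngConnSQnQnQn=>nngtonnSQnQnQn=>nngtonnnoQnQnQn=>nngtonnnonnnQnQn=>nngtonnnonnnnnnQn=>nngtonnnonnnnnnnnn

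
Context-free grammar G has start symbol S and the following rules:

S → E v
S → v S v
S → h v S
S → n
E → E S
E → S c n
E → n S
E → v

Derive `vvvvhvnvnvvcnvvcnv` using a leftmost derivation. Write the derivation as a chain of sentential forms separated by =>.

S => Ev   [S → E v]
Ev => Scnv   [E → S c n]
Scnv => vSvcnv   [S → v S v]
vSvcnv => vEvvcnv   [S → E v]
vEvvcnv => vScnvvcnv   [E → S c n]
vScnvvcnv => vvSvcnvvcnv   [S → v S v]
vvSvcnvvcnv => vvEvvcnvvcnv   [S → E v]
vvEvvcnvvcnv => vvESvvcnvvcnv   [E → E S]
vvESvvcnvvcnv => vvESSvvcnvvcnv   [E → E S]
vvESSvvcnvvcnv => vvvSSvvcnvvcnv   [E → v]
vvvSSvvcnvvcnv => vvvvSvSvvcnvvcnv   [S → v S v]
vvvvSvSvvcnvvcnv => vvvvhvSvSvvcnvvcnv   [S → h v S]
vvvvhvSvSvvcnvvcnv => vvvvhvnvSvvcnvvcnv   [S → n]
vvvvhvnvSvvcnvvcnv => vvvvhvnvnvvcnvvcnv   [S → n]

S=>Ev=>Scnv=>vSvcnv=>vEvvcnv=>vScnvvcnv=>vvSvcnvvcnv=>vvEvvcnvvcnv=>vvESvvcnvvcnv=>vvESSvvcnvvcnv=>vvvSSvvcnvvcnv=>vvvvSvSvvcnvvcnv=>vvvvhvSvSvvcnvvcnv=>vvvvhvnvSvvcnvvcnv=>vvvvhvnvnvvcnvvcnv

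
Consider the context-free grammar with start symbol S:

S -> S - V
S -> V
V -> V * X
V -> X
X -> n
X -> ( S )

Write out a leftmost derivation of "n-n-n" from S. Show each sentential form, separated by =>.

S => S-V => S-V-V => V-V-V => X-V-V => n-V-V => n-X-V => n-n-V => n-n-X => n-n-n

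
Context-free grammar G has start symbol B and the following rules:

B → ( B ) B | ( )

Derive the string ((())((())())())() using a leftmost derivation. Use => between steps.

B => (B)B   [B → ( B ) B]
(B)B => ((B)B)B   [B → ( B ) B]
((B)B)B => ((())B)B   [B → ( )]
((())B)B => ((())(B)B)B   [B → ( B ) B]
((())(B)B)B => ((())((B)B)B)B   [B → ( B ) B]
((())((B)B)B)B => ((())((())B)B)B   [B → ( )]
((())((())B)B)B => ((())((())())B)B   [B → ( )]
((())((())())B)B => ((())((())())())B   [B → ( )]
((())((())())())B => ((())((())())())()   [B → ( )]

B => (B)B => ((B)B)B => ((())B)B => ((())(B)B)B => ((())((B)B)B)B => ((())((())B)B)B => ((())((())())B)B => ((())((())())())B => ((())((())())())()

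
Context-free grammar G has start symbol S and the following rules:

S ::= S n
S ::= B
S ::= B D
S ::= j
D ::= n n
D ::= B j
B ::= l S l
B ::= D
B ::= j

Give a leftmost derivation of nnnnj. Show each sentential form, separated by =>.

S => BD   [S ::= B D]
BD => DD   [B ::= D]
DD => nnD   [D ::= n n]
nnD => nnBj   [D ::= B j]
nnBj => nnDj   [B ::= D]
nnDj => nnnnj   [D ::= n n]

S=>BD=>DD=>nnD=>nnBj=>nnDj=>nnnnj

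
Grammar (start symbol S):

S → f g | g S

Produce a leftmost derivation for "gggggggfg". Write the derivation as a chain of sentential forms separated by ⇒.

S ⇒ gS   [S → g S]
gS ⇒ ggS   [S → g S]
ggS ⇒ gggS   [S → g S]
gggS ⇒ ggggS   [S → g S]
ggggS ⇒ gggggS   [S → g S]
gggggS ⇒ ggggggS   [S → g S]
ggggggS ⇒ gggggggS   [S → g S]
gggggggS ⇒ gggggggfg   [S → f g]

S ⇒ gS ⇒ ggS ⇒ gggS ⇒ ggggS ⇒ gggggS ⇒ ggggggS ⇒ gggggggS ⇒ gggggggfg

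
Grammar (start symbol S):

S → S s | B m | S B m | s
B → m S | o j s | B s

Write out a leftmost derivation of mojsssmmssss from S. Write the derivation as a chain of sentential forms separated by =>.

S=>Ss=>Sss=>Ssss=>Sssss=>Bmssss=>mSmssss=>mBmmssss=>mBsmmssss=>mBssmmssss=>mojsssmmssss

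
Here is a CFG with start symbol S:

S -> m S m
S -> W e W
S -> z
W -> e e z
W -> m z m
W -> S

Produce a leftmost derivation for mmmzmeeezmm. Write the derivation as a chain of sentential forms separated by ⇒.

S ⇒ mSm ⇒ mmSmm ⇒ mmWeWmm ⇒ mmSeWmm ⇒ mmmSmeWmm ⇒ mmmzmeWmm ⇒ mmmzmeeezmm

S ⇒ mSm   [S -> m S m]
mSm ⇒ mmSmm   [S -> m S m]
mmSmm ⇒ mmWeWmm   [S -> W e W]
mmWeWmm ⇒ mmSeWmm   [W -> S]
mmSeWmm ⇒ mmmSmeWmm   [S -> m S m]
mmmSmeWmm ⇒ mmmzmeWmm   [S -> z]
mmmzmeWmm ⇒ mmmzmeeezmm   [W -> e e z]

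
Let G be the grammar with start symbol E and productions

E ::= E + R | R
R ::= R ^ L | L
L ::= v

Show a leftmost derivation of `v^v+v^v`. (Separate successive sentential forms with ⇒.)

E⇒E+R⇒R+R⇒R^L+R⇒L^L+R⇒v^L+R⇒v^v+R⇒v^v+R^L⇒v^v+L^L⇒v^v+v^L⇒v^v+v^v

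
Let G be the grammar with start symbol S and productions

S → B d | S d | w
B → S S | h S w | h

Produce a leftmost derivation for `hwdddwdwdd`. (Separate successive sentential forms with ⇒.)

S ⇒ Sd ⇒ Bdd ⇒ SSdd ⇒ BdSdd ⇒ hSwdSdd ⇒ hSdwdSdd ⇒ hSddwdSdd ⇒ hSdddwdSdd ⇒ hwdddwdSdd ⇒ hwdddwdwdd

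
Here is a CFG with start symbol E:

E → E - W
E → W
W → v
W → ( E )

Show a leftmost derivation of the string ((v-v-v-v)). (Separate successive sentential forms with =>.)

E => W   [E → W]
W => (E)   [W → ( E )]
(E) => (W)   [E → W]
(W) => ((E))   [W → ( E )]
((E)) => ((E-W))   [E → E - W]
((E-W)) => ((E-W-W))   [E → E - W]
((E-W-W)) => ((E-W-W-W))   [E → E - W]
((E-W-W-W)) => ((W-W-W-W))   [E → W]
((W-W-W-W)) => ((v-W-W-W))   [W → v]
((v-W-W-W)) => ((v-v-W-W))   [W → v]
((v-v-W-W)) => ((v-v-v-W))   [W → v]
((v-v-v-W)) => ((v-v-v-v))   [W → v]

E=>W=>(E)=>(W)=>((E))=>((E-W))=>((E-W-W))=>((E-W-W-W))=>((W-W-W-W))=>((v-W-W-W))=>((v-v-W-W))=>((v-v-v-W))=>((v-v-v-v))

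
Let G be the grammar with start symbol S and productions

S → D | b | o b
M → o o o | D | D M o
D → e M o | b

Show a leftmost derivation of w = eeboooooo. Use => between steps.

S => D   [S → D]
D => eMo   [D → e M o]
eMo => eDMoo   [M → D M o]
eDMoo => eeMoMoo   [D → e M o]
eeMoMoo => eeDoMoo   [M → D]
eeDoMoo => eeboMoo   [D → b]
eeboMoo => eeboooooo   [M → o o o]

S => D => eMo => eDMoo => eeMoMoo => eeDoMoo => eeboMoo => eeboooooo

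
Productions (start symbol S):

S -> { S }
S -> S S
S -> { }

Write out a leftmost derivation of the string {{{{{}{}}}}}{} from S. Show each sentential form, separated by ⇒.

S ⇒ SS ⇒ {S}S ⇒ {{S}}S ⇒ {{{S}}}S ⇒ {{{{S}}}}S ⇒ {{{{SS}}}}S ⇒ {{{{{}S}}}}S ⇒ {{{{{}{}}}}}S ⇒ {{{{{}{}}}}}{}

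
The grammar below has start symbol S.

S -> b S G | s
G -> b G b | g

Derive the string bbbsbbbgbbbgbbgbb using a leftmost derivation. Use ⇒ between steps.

S ⇒ bSG ⇒ bbSGG ⇒ bbbSGGG ⇒ bbbsGGG ⇒ bbbsbGbGG ⇒ bbbsbbGbbGG ⇒ bbbsbbbGbbbGG ⇒ bbbsbbbgbbbGG ⇒ bbbsbbbgbbbgG ⇒ bbbsbbbgbbbgbGb ⇒ bbbsbbbgbbbgbbGbb ⇒ bbbsbbbgbbbgbbgbb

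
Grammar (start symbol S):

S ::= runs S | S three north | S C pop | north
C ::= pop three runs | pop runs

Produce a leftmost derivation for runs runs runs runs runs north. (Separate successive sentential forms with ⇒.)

S ⇒ runs S   [S ::= runs S]
runs S ⇒ runs runs S   [S ::= runs S]
runs runs S ⇒ runs runs runs S   [S ::= runs S]
runs runs runs S ⇒ runs runs runs runs S   [S ::= runs S]
runs runs runs runs S ⇒ runs runs runs runs runs S   [S ::= runs S]
runs runs runs runs runs S ⇒ runs runs runs runs runs north   [S ::= north]

S ⇒ runs S ⇒ runs runs S ⇒ runs runs runs S ⇒ runs runs runs runs S ⇒ runs runs runs runs runs S ⇒ runs runs runs runs runs north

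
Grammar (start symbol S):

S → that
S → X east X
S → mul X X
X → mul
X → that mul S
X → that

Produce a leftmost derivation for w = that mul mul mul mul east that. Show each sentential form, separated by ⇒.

S ⇒ X east X   [S → X east X]
X east X ⇒ that mul S east X   [X → that mul S]
that mul S east X ⇒ that mul mul X X east X   [S → mul X X]
that mul mul X X east X ⇒ that mul mul mul X east X   [X → mul]
that mul mul mul X east X ⇒ that mul mul mul mul east X   [X → mul]
that mul mul mul mul east X ⇒ that mul mul mul mul east that   [X → that]

S ⇒ X east X ⇒ that mul S east X ⇒ that mul mul X X east X ⇒ that mul mul mul X east X ⇒ that mul mul mul mul east X ⇒ that mul mul mul mul east that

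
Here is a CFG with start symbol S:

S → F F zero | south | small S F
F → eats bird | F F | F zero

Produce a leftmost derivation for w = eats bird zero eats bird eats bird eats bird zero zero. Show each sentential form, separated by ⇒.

S ⇒ F F zero   [S → F F zero]
F F zero ⇒ F zero F zero   [F → F zero]
F zero F zero ⇒ eats bird zero F zero   [F → eats bird]
eats bird zero F zero ⇒ eats bird zero F F zero   [F → F F]
eats bird zero F F zero ⇒ eats bird zero eats bird F zero   [F → eats bird]
eats bird zero eats bird F zero ⇒ eats bird zero eats bird F zero zero   [F → F zero]
eats bird zero eats bird F zero zero ⇒ eats bird zero eats bird F F zero zero   [F → F F]
eats bird zero eats bird F F zero zero ⇒ eats bird zero eats bird eats bird F zero zero   [F → eats bird]
eats bird zero eats bird eats bird F zero zero ⇒ eats bird zero eats bird eats bird eats bird zero zero   [F → eats bird]

S ⇒ F F zero ⇒ F zero F zero ⇒ eats bird zero F zero ⇒ eats bird zero F F zero ⇒ eats bird zero eats bird F zero ⇒ eats bird zero eats bird F zero zero ⇒ eats bird zero eats bird F F zero zero ⇒ eats bird zero eats bird eats bird F zero zero ⇒ eats bird zero eats bird eats bird eats bird zero zero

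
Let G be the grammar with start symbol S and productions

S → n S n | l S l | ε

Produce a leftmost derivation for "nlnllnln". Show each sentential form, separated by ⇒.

S ⇒ nSn ⇒ nlSln ⇒ nlnSnln ⇒ nlnlSlnln ⇒ nlnllnln

S ⇒ nSn   [S → n S n]
nSn ⇒ nlSln   [S → l S l]
nlSln ⇒ nlnSnln   [S → n S n]
nlnSnln ⇒ nlnlSlnln   [S → l S l]
nlnlSlnln ⇒ nlnllnln   [S → ε]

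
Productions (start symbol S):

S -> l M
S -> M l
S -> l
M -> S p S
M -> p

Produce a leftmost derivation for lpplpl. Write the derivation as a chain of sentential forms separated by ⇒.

S ⇒ Ml   [S -> M l]
Ml ⇒ SpSl   [M -> S p S]
SpSl ⇒ lMpSl   [S -> l M]
lMpSl ⇒ lppSl   [M -> p]
lppSl ⇒ lpplMl   [S -> l M]
lpplMl ⇒ lpplpl   [M -> p]

S ⇒ Ml ⇒ SpSl ⇒ lMpSl ⇒ lppSl ⇒ lpplMl ⇒ lpplpl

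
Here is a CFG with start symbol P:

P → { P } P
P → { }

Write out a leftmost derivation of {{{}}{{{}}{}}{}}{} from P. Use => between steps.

P => {P}P => {{P}P}P => {{{}}P}P => {{{}}{P}P}P => {{{}}{{P}P}P}P => {{{}}{{{}}P}P}P => {{{}}{{{}}{}}P}P => {{{}}{{{}}{}}{}}P => {{{}}{{{}}{}}{}}{}

P => {P}P   [P → { P } P]
{P}P => {{P}P}P   [P → { P } P]
{{P}P}P => {{{}}P}P   [P → { }]
{{{}}P}P => {{{}}{P}P}P   [P → { P } P]
{{{}}{P}P}P => {{{}}{{P}P}P}P   [P → { P } P]
{{{}}{{P}P}P}P => {{{}}{{{}}P}P}P   [P → { }]
{{{}}{{{}}P}P}P => {{{}}{{{}}{}}P}P   [P → { }]
{{{}}{{{}}{}}P}P => {{{}}{{{}}{}}{}}P   [P → { }]
{{{}}{{{}}{}}{}}P => {{{}}{{{}}{}}{}}{}   [P → { }]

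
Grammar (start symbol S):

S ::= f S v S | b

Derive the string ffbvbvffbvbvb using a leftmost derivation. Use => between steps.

S => fSvS   [S ::= f S v S]
fSvS => ffSvSvS   [S ::= f S v S]
ffSvSvS => ffbvSvS   [S ::= b]
ffbvSvS => ffbvbvS   [S ::= b]
ffbvbvS => ffbvbvfSvS   [S ::= f S v S]
ffbvbvfSvS => ffbvbvffSvSvS   [S ::= f S v S]
ffbvbvffSvSvS => ffbvbvffbvSvS   [S ::= b]
ffbvbvffbvSvS => ffbvbvffbvbvS   [S ::= b]
ffbvbvffbvbvS => ffbvbvffbvbvb   [S ::= b]

S=>fSvS=>ffSvSvS=>ffbvSvS=>ffbvbvS=>ffbvbvfSvS=>ffbvbvffSvSvS=>ffbvbvffbvSvS=>ffbvbvffbvbvS=>ffbvbvffbvbvb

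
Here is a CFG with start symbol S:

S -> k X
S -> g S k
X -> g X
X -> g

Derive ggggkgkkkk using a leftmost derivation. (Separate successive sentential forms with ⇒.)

S ⇒ gSk ⇒ ggSkk ⇒ gggSkkk ⇒ ggggSkkkk ⇒ ggggkXkkkk ⇒ ggggkgkkkk

S ⇒ gSk   [S -> g S k]
gSk ⇒ ggSkk   [S -> g S k]
ggSkk ⇒ gggSkkk   [S -> g S k]
gggSkkk ⇒ ggggSkkkk   [S -> g S k]
ggggSkkkk ⇒ ggggkXkkkk   [S -> k X]
ggggkXkkkk ⇒ ggggkgkkkk   [X -> g]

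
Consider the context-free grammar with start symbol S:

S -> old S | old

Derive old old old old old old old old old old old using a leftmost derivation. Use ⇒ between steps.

S ⇒ old S   [S -> old S]
old S ⇒ old old S   [S -> old S]
old old S ⇒ old old old S   [S -> old S]
old old old S ⇒ old old old old S   [S -> old S]
old old old old S ⇒ old old old old old S   [S -> old S]
old old old old old S ⇒ old old old old old old S   [S -> old S]
old old old old old old S ⇒ old old old old old old old S   [S -> old S]
old old old old old old old S ⇒ old old old old old old old old S   [S -> old S]
old old old old old old old old S ⇒ old old old old old old old old old S   [S -> old S]
old old old old old old old old old S ⇒ old old old old old old old old old old S   [S -> old S]
old old old old old old old old old old S ⇒ old old old old old old old old old old old   [S -> old]

S ⇒ old S ⇒ old old S ⇒ old old old S ⇒ old old old old S ⇒ old old old old old S ⇒ old old old old old old S ⇒ old old old old old old old S ⇒ old old old old old old old old S ⇒ old old old old old old old old old S ⇒ old old old old old old old old old old S ⇒ old old old old old old old old old old old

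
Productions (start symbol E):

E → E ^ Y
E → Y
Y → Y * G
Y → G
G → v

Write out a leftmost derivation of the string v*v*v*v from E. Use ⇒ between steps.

E ⇒ Y ⇒ Y*G ⇒ Y*G*G ⇒ Y*G*G*G ⇒ G*G*G*G ⇒ v*G*G*G ⇒ v*v*G*G ⇒ v*v*v*G ⇒ v*v*v*v

E ⇒ Y   [E → Y]
Y ⇒ Y*G   [Y → Y * G]
Y*G ⇒ Y*G*G   [Y → Y * G]
Y*G*G ⇒ Y*G*G*G   [Y → Y * G]
Y*G*G*G ⇒ G*G*G*G   [Y → G]
G*G*G*G ⇒ v*G*G*G   [G → v]
v*G*G*G ⇒ v*v*G*G   [G → v]
v*v*G*G ⇒ v*v*v*G   [G → v]
v*v*v*G ⇒ v*v*v*v   [G → v]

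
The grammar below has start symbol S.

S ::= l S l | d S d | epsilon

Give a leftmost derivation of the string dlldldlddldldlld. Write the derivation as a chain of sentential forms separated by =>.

S => dSd => dlSld => dllSlld => dlldSdlld => dlldlSldlld => dlldldSdldlld => dlldldlSldldlld => dlldldldSdldldlld => dlldldlddldldlld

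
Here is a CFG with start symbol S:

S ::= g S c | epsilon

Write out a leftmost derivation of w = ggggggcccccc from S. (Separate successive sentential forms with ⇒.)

S ⇒ gSc   [S ::= g S c]
gSc ⇒ ggScc   [S ::= g S c]
ggScc ⇒ gggSccc   [S ::= g S c]
gggSccc ⇒ ggggScccc   [S ::= g S c]
ggggScccc ⇒ gggggSccccc   [S ::= g S c]
gggggSccccc ⇒ ggggggScccccc   [S ::= g S c]
ggggggScccccc ⇒ ggggggcccccc   [S ::= epsilon]

S⇒gSc⇒ggScc⇒gggSccc⇒ggggScccc⇒gggggSccccc⇒ggggggScccccc⇒ggggggcccccc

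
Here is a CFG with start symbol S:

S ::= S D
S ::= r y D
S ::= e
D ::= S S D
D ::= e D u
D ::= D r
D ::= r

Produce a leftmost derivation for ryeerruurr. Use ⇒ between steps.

S⇒SD⇒SDD⇒ryDDD⇒ryeDuDD⇒ryeeDuuDD⇒ryeeDruuDD⇒ryeerruuDD⇒ryeerruurD⇒ryeerruurr

S ⇒ SD   [S ::= S D]
SD ⇒ SDD   [S ::= S D]
SDD ⇒ ryDDD   [S ::= r y D]
ryDDD ⇒ ryeDuDD   [D ::= e D u]
ryeDuDD ⇒ ryeeDuuDD   [D ::= e D u]
ryeeDuuDD ⇒ ryeeDruuDD   [D ::= D r]
ryeeDruuDD ⇒ ryeerruuDD   [D ::= r]
ryeerruuDD ⇒ ryeerruurD   [D ::= r]
ryeerruurD ⇒ ryeerruurr   [D ::= r]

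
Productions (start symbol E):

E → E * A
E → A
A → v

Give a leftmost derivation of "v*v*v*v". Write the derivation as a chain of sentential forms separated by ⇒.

E ⇒ E*A ⇒ E*A*A ⇒ E*A*A*A ⇒ A*A*A*A ⇒ v*A*A*A ⇒ v*v*A*A ⇒ v*v*v*A ⇒ v*v*v*v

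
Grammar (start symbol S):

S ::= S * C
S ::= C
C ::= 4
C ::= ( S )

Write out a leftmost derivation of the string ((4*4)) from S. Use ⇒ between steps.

S ⇒ C   [S ::= C]
C ⇒ (S)   [C ::= ( S )]
(S) ⇒ (C)   [S ::= C]
(C) ⇒ ((S))   [C ::= ( S )]
((S)) ⇒ ((S*C))   [S ::= S * C]
((S*C)) ⇒ ((C*C))   [S ::= C]
((C*C)) ⇒ ((4*C))   [C ::= 4]
((4*C)) ⇒ ((4*4))   [C ::= 4]

S ⇒ C ⇒ (S) ⇒ (C) ⇒ ((S)) ⇒ ((S*C)) ⇒ ((C*C)) ⇒ ((4*C)) ⇒ ((4*4))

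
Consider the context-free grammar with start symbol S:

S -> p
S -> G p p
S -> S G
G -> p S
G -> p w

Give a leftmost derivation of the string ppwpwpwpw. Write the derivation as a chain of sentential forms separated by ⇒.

S ⇒ SG ⇒ SGG ⇒ SGGG ⇒ SGGGG ⇒ pGGGG ⇒ ppwGGG ⇒ ppwpwGG ⇒ ppwpwpwG ⇒ ppwpwpwpw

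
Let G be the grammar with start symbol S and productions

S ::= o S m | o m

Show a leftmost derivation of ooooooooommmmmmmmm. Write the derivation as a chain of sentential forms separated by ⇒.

S ⇒ oSm   [S ::= o S m]
oSm ⇒ ooSmm   [S ::= o S m]
ooSmm ⇒ oooSmmm   [S ::= o S m]
oooSmmm ⇒ ooooSmmmm   [S ::= o S m]
ooooSmmmm ⇒ oooooSmmmmm   [S ::= o S m]
oooooSmmmmm ⇒ ooooooSmmmmmm   [S ::= o S m]
ooooooSmmmmmm ⇒ oooooooSmmmmmmm   [S ::= o S m]
oooooooSmmmmmmm ⇒ ooooooooSmmmmmmmm   [S ::= o S m]
ooooooooSmmmmmmmm ⇒ ooooooooommmmmmmmm   [S ::= o m]

S ⇒ oSm ⇒ ooSmm ⇒ oooSmmm ⇒ ooooSmmmm ⇒ oooooSmmmmm ⇒ ooooooSmmmmmm ⇒ oooooooSmmmmmmm ⇒ ooooooooSmmmmmmmm ⇒ ooooooooommmmmmmmm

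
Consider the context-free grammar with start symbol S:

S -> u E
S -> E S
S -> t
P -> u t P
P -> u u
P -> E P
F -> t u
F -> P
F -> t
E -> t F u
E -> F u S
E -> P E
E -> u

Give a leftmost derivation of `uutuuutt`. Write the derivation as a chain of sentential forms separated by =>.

S => ES => uS => uES => uFuSS => uPuSS => uutPuSS => uutuuuSS => uutuuutS => uutuuutt

S => ES   [S -> E S]
ES => uS   [E -> u]
uS => uES   [S -> E S]
uES => uFuSS   [E -> F u S]
uFuSS => uPuSS   [F -> P]
uPuSS => uutPuSS   [P -> u t P]
uutPuSS => uutuuuSS   [P -> u u]
uutuuuSS => uutuuutS   [S -> t]
uutuuutS => uutuuutt   [S -> t]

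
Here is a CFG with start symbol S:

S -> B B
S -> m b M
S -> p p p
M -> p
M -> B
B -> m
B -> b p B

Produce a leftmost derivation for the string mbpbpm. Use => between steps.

S => BB => mB => mbpB => mbpbpB => mbpbpm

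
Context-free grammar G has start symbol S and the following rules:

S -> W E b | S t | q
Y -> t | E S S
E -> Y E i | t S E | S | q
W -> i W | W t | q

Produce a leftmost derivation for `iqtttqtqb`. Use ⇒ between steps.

S ⇒ WEb ⇒ WtEb ⇒ iWtEb ⇒ iWttEb ⇒ iqttEb ⇒ iqtttSEb ⇒ iqtttStEb ⇒ iqtttqtEb ⇒ iqtttqtqb

S ⇒ WEb   [S -> W E b]
WEb ⇒ WtEb   [W -> W t]
WtEb ⇒ iWtEb   [W -> i W]
iWtEb ⇒ iWttEb   [W -> W t]
iWttEb ⇒ iqttEb   [W -> q]
iqttEb ⇒ iqtttSEb   [E -> t S E]
iqtttSEb ⇒ iqtttStEb   [S -> S t]
iqtttStEb ⇒ iqtttqtEb   [S -> q]
iqtttqtEb ⇒ iqtttqtqb   [E -> q]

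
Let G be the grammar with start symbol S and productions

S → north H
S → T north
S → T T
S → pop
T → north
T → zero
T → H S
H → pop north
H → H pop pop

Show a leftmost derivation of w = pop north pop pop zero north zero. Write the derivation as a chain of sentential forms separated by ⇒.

S ⇒ T T   [S → T T]
T T ⇒ H S T   [T → H S]
H S T ⇒ H pop pop S T   [H → H pop pop]
H pop pop S T ⇒ pop north pop pop S T   [H → pop north]
pop north pop pop S T ⇒ pop north pop pop T north T   [S → T north]
pop north pop pop T north T ⇒ pop north pop pop zero north T   [T → zero]
pop north pop pop zero north T ⇒ pop north pop pop zero north zero   [T → zero]

S ⇒ T T ⇒ H S T ⇒ H pop pop S T ⇒ pop north pop pop S T ⇒ pop north pop pop T north T ⇒ pop north pop pop zero north T ⇒ pop north pop pop zero north zero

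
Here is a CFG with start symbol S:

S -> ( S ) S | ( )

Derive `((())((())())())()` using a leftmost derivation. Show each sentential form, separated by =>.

S => (S)S   [S -> ( S ) S]
(S)S => ((S)S)S   [S -> ( S ) S]
((S)S)S => ((())S)S   [S -> ( )]
((())S)S => ((())(S)S)S   [S -> ( S ) S]
((())(S)S)S => ((())((S)S)S)S   [S -> ( S ) S]
((())((S)S)S)S => ((())((())S)S)S   [S -> ( )]
((())((())S)S)S => ((())((())())S)S   [S -> ( )]
((())((())())S)S => ((())((())())())S   [S -> ( )]
((())((())())())S => ((())((())())())()   [S -> ( )]

S => (S)S => ((S)S)S => ((())S)S => ((())(S)S)S => ((())((S)S)S)S => ((())((())S)S)S => ((())((())())S)S => ((())((())())())S => ((())((())())())()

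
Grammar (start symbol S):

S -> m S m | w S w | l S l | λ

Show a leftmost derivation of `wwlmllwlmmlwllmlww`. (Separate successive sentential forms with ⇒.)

S ⇒ wSw ⇒ wwSww ⇒ wwlSlww ⇒ wwlmSmlww ⇒ wwlmlSlmlww ⇒ wwlmllSllmlww ⇒ wwlmllwSwllmlww ⇒ wwlmllwlSlwllmlww ⇒ wwlmllwlmSmlwllmlww ⇒ wwlmllwlmmlwllmlww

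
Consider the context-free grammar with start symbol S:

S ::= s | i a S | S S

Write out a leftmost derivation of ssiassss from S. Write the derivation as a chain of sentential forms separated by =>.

S=>SS=>sS=>sSS=>sSSS=>ssSS=>ssiaSS=>ssiaSSS=>ssiasSS=>ssiassS=>ssiassSS=>ssiasssS=>ssiassss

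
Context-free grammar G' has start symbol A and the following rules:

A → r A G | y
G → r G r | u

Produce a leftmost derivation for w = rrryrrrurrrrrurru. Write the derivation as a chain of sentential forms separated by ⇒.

A ⇒ rAG   [A → r A G]
rAG ⇒ rrAGG   [A → r A G]
rrAGG ⇒ rrrAGGG   [A → r A G]
rrrAGGG ⇒ rrryGGG   [A → y]
rrryGGG ⇒ rrryrGrGG   [G → r G r]
rrryrGrGG ⇒ rrryrrGrrGG   [G → r G r]
rrryrrGrrGG ⇒ rrryrrrGrrrGG   [G → r G r]
rrryrrrGrrrGG ⇒ rrryrrrurrrGG   [G → u]
rrryrrrurrrGG ⇒ rrryrrrurrrrGrG   [G → r G r]
rrryrrrurrrrGrG ⇒ rrryrrrurrrrrGrrG   [G → r G r]
rrryrrrurrrrrGrrG ⇒ rrryrrrurrrrrurrG   [G → u]
rrryrrrurrrrrurrG ⇒ rrryrrrurrrrrurru   [G → u]

A ⇒ rAG ⇒ rrAGG ⇒ rrrAGGG ⇒ rrryGGG ⇒ rrryrGrGG ⇒ rrryrrGrrGG ⇒ rrryrrrGrrrGG ⇒ rrryrrrurrrGG ⇒ rrryrrrurrrrGrG ⇒ rrryrrrurrrrrGrrG ⇒ rrryrrrurrrrrurrG ⇒ rrryrrrurrrrrurru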